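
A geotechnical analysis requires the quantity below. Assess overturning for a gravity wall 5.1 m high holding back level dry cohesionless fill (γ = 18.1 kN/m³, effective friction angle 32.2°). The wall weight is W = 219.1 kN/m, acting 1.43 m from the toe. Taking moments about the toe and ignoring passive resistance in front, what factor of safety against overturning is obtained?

2.57

K_a = tan²(45° − 32.2°/2) = 0.3047.
P_a = ½K_aγH² = 0.5×0.3047×18.1×5.1² = 71.73 kN/m, acting at H/3 = 1.700 m above the base.
Overturning moment M_o = P_a × H/3 = 71.73 × 1.700 = 121.9.
Resisting moment M_r = W × 1.43 = 219.1 × 1.43 = 313.3.
FS_overturning = M_r/M_o = 313.3/121.9 = 2.569.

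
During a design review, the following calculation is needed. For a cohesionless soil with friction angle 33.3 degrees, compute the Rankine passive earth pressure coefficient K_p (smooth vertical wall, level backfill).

K_p = (1 + sin φ)/(1 − sin φ) = tan²(45° + 33.3°/2) = 3.435.

3.43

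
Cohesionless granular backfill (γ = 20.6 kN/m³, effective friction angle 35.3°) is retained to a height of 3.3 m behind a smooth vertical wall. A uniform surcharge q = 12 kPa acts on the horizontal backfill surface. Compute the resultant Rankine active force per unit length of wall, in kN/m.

K_a = tan²(45° − φ/2) = 0.2675.
Soil triangle: ½ K_a γ H² = 0.5×0.2675×20.6×3.3² = 30.01 kN/m.
Surcharge rectangle: K_a q H = 0.2675×12×3.3 = 10.59 kN/m.
Total = 30.01 + 10.59 = 40.60 kN/m.

40.6 kN/m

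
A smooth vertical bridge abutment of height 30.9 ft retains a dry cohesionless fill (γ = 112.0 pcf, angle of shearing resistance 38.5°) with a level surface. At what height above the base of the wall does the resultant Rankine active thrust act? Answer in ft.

K_a = 0.2327.
The pressure distribution is triangular, so the resultant acts at H/3 above the base = 30.9/3 = 10.30 ft.

10.3 ft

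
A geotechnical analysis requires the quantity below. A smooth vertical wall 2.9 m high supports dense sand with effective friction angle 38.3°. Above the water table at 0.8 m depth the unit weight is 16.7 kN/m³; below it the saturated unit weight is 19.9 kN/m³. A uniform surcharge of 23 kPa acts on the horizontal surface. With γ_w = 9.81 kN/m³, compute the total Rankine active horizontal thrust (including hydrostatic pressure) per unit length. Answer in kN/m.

K_a = tan²(45° − φ/2) = 0.2347.
γ' = 19.9 − 9.81 = 10.09 kN/m³. h₂ = H − d_w = 2.1 m.
σ'_h: at surface K_a·q = 5.399; at WT K_a(q+γd_w) = 8.535; at base K_a(q+γd_w+γ'h₂) = 13.51 kPa.
P₁ = ½(5.399+8.535)×0.8 = 5.574; P₂ = ½(8.535+13.51)×2.1 = 23.15; P_w = ½γ_w h₂² = 21.63.
Total = 5.574+23.15+21.63 = 50.35 kN/m.

50.4 kN/m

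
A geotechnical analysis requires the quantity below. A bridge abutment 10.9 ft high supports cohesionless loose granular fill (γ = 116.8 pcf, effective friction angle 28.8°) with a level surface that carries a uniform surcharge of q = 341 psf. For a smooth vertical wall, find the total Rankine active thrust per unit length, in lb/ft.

K_a = tan²(45° − φ/2) = 0.3498.
Soil triangle: ½ K_a γ H² = 0.5×0.3498×116.8×10.9² = 2427 lb/ft.
Surcharge rectangle: K_a q H = 0.3498×341×10.9 = 1300 lb/ft.
Total = 2427 + 1300 = 3727 lb/ft.

3730 lb/ft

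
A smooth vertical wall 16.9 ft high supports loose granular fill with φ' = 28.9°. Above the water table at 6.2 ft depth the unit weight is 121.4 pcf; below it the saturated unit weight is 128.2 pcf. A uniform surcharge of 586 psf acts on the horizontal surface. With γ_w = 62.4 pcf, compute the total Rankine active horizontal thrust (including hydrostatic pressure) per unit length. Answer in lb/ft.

K_a = tan²(45° − φ/2) = 0.3484.
γ' = 128.2 − 62.4 = 65.80 pcf. h₂ = H − d_w = 10.7 ft.
σ'_h: at surface K_a·q = 204.1; at WT K_a(q+γd_w) = 466.3; at base K_a(q+γd_w+γ'h₂) = 711.6 psf.
P₁ = ½(204.1+466.3)×6.2 = 2078; P₂ = ½(466.3+711.6)×10.7 = 6302; P_w = ½γ_w h₂² = 3572.
Total = 2078+6302+3572 = 11950 lb/ft.

12000 lb/ft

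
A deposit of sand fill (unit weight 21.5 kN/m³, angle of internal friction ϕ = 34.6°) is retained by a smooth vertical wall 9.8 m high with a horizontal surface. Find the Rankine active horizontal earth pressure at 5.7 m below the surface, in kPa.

33.8 kPa

K_a = (1 − sin φ)/(1 + sin φ) = 0.2756.
σ_h = K_a γ z = 0.2756 × 21.5 × 5.7 = 33.78 kPa.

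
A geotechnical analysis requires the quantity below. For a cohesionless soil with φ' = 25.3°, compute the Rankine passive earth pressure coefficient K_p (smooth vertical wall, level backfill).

2.49

K_p = (1 + sin φ)/(1 − sin φ) = tan²(45° + 25.3°/2) = 2.493.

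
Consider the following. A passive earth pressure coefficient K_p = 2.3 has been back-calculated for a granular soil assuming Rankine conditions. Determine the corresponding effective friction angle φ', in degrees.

23.2°

K_p = (1+sin φ)/(1−sin φ) ⇒ sin φ = (K_p − 1)/(K_p + 1) = 0.3939.
φ = arcsin(0.3939) = 23.20°.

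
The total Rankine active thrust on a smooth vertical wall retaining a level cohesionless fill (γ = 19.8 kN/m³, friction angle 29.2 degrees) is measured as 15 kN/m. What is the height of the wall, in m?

2.10 m

K_a = 0.3442. P_a = ½ K_a γ H² ⇒ H = √(2P_a/(K_a γ)).
H = √(2×15/(0.3442×19.8)) = 2.098 m.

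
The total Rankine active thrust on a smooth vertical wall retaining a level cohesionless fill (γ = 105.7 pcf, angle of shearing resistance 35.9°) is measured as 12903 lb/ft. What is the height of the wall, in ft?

K_a = 0.2607. P_a = ½ K_a γ H² ⇒ H = √(2P_a/(K_a γ)).
H = √(2×12903/(0.2607×105.7)) = 30.60 ft.

30.6 ft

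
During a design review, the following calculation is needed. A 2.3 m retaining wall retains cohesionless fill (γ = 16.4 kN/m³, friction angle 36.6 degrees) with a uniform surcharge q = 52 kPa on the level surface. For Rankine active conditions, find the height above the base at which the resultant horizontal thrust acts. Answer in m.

1.05 m

K_a = 0.2530.
Triangular part P₁ = ½K_aγH² = 10.97 at H/3 = 0.7667 m; rectangular part P₂ = K_a q H = 30.25 at H/2 = 1.150 m.
ȳ = (P₁·0.7667 + P₂·1.150)/(P₁+P₂) = 1.048 m.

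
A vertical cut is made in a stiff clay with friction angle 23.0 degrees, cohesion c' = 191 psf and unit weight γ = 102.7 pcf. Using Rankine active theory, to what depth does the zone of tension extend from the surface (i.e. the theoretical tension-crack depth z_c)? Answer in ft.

K_a = tan²(45° − 23.0°/2) = 0.4381; √K_a = 0.6619.
The active pressure is zero where K_a γ z = 2c√K_a, so z_c = 2c/(γ√K_a) = 2×191/(102.7×0.6619) = 5.620 ft.

5.62 ft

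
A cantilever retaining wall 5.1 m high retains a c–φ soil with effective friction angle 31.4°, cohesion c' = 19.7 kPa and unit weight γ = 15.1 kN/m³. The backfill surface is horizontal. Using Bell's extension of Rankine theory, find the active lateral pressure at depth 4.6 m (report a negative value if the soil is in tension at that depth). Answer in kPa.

K_a = (1 − sin φ)/(1 + sin φ) = 0.3149.
σ_a = K_a γ z − 2c√K_a = 0.3149×15.1×4.6 − 2×19.7×0.5612 = -0.2362 kPa.

-0.236 kPa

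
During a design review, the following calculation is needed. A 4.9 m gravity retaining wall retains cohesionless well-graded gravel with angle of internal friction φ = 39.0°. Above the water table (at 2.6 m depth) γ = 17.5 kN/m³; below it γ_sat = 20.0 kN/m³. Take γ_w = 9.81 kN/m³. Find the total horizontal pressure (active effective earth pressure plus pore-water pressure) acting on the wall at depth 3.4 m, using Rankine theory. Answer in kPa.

K_a = (1 − sin φ)/(1 + sin φ) = 0.2275.
γ' = 20.0 − 9.81 = 10.19 kN/m³.
Effective vertical stress at 3.4 m: σ'_v = 17.5×2.6 + 10.19×0.800 = 53.65 kPa.
σ'_h = K_a σ'_v = 0.2275 × 53.65 = 12.21 kPa; u = γ_w × 0.800 = 7.848 kPa.
Total σ_h = 12.21 + 7.848 = 20.05 kPa.

20.1 kPa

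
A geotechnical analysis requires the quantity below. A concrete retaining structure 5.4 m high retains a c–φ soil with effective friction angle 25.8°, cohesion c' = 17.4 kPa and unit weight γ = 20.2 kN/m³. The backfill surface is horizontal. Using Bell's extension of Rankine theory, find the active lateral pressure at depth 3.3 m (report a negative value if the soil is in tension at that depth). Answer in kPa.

4.40 kPa

K_a = (1 − sin φ)/(1 + sin φ) = 0.3935.
σ_a = K_a γ z − 2c√K_a = 0.3935×20.2×3.3 − 2×17.4×0.6273 = 4.401 kPa.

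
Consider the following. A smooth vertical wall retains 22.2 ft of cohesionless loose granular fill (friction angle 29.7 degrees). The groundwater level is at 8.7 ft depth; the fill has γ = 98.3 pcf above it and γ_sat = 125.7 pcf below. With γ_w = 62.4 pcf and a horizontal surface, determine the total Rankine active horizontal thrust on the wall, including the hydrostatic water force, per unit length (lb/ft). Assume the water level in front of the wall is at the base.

12800 lb/ft

K_a = tan²(45° − φ/2) = 0.3374.
γ' = 125.7 − 62.4 = 63.30 pcf. Depth below WT = 13.5 ft.
σ'_h at WT = K_a γ d_w = 288.5 psf; at base = 288.5 + K_a γ' × 13.5 = 576.8 psf.
P₁ (0–8.7 ft) = ½×288.5×8.7 = 1255. P₂ (8.7–22.2 ft) = ½(288.5+576.8)×13.5 = 5841.
P_w = ½ γ_w h₂² = 0.5×62.4×13.5² = 5686. Total = 1255+5841+5686 = 12780 lb/ft.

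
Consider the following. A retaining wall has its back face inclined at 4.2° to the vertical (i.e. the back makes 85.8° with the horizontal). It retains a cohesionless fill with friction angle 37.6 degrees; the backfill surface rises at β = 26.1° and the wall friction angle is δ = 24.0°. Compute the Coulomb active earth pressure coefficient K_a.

0.371

K_a = sin²(α+φ) / [sin²α · sin(α−δ) · (1 + √{sin(φ+δ)sin(φ−β) / (sin(α−δ)sin(α+β))})²].
With α = 85.8°, φ = 37.6°, δ = 24.0°, β = 26.1°: K_a = 0.3714.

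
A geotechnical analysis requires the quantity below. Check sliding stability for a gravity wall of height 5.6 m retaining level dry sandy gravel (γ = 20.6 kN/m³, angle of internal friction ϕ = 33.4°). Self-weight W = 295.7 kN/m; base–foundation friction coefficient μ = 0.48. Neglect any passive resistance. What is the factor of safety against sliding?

1.52

K_a = tan²(45° − 33.4°/2) = 0.2899.
P_a = ½K_aγH² = 0.5×0.2899×20.6×5.6² = 93.65 kN/m, acting at H/3 = 1.867 m above the base.
FS_sliding = μW / P_a = 0.48×295.7 / 93.65 = 1.516.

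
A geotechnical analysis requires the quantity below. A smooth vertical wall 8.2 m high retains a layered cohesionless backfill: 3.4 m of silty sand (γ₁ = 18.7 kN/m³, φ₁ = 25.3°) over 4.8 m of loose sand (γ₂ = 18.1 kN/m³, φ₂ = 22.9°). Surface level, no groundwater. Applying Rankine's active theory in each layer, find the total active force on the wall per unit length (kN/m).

269 kN/m

K_a1 = tan²(45°−25.3°/2) = 0.4012; K_a2 = tan²(45°−22.9°/2) = 0.4398.
Layer 1: σ at base = K_a1 γ₁ h₁ = 25.51 kPa; P₁ = ½×25.51×3.4 = 43.36.
Layer 2: σ_v at top = γ₁h₁ = 63.58; σ_h top = K_a2×63.58 = 27.96; σ_h base = K_a2×(63.58+18.1×4.8) = 66.17.
P₂ = ½(27.96+66.17)×4.8 = 225.9. Total P_a = 43.36+225.9 = 269.3 kN/m.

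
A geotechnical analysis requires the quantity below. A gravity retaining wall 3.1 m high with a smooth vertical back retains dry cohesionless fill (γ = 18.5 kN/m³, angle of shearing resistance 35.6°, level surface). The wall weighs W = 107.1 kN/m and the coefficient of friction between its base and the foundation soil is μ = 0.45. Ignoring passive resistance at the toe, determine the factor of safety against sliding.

K_a = tan²(45° − 35.6°/2) = 0.2641.
P_a = ½K_aγH² = 0.5×0.2641×18.5×3.1² = 23.48 kN/m, acting at H/3 = 1.033 m above the base.
FS_sliding = μW / P_a = 0.45×107.1 / 23.48 = 2.053.

2.05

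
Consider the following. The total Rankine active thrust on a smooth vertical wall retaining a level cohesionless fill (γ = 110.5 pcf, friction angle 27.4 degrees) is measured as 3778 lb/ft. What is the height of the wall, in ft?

13.6 ft

K_a = 0.3697. P_a = ½ K_a γ H² ⇒ H = √(2P_a/(K_a γ)).
H = √(2×3778/(0.3697×110.5)) = 13.60 ft.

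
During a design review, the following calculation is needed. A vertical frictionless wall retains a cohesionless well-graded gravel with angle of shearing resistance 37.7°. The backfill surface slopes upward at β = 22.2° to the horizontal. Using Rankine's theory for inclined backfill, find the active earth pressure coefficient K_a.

K_a = cos β · (cos β − √(cos²β − cos²φ)) / (cos β + √(cos²β − cos²φ)).
cos β = 0.9259, cos φ = 0.7912, √(cos²β − cos²φ) = 0.4808.
K_a = 0.9259 × (0.9259 − 0.4808)/(0.9259 + 0.4808) = 0.2929.

0.293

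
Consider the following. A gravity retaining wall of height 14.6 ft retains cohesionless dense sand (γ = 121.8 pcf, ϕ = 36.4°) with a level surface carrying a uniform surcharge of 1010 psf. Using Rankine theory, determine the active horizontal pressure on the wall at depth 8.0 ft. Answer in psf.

K_a = (1 − sin φ)/(1 + sin φ) = 0.2552.
σ_v = γz + q = 121.8 × 8.0 + 1010 = 1984 psf.
σ_h = K_a σ_v = 0.2552 × 1984 = 506.3 psf.

506 psf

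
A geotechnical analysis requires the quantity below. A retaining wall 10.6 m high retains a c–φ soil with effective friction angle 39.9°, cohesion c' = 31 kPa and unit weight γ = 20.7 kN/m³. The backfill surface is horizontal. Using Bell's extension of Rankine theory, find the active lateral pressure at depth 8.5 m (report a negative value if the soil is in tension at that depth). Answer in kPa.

K_a = (1 − sin φ)/(1 + sin φ) = 0.2184.
σ_a = K_a γ z − 2c√K_a = 0.2184×20.7×8.5 − 2×31×0.4674 = 9.457 kPa.

9.46 kPa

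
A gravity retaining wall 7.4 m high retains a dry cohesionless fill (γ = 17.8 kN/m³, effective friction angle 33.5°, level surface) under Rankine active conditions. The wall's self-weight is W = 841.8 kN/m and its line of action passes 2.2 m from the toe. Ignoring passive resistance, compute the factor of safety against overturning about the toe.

K_a = tan²(45° − 33.5°/2) = 0.2887.
P_a = ½K_aγH² = 0.5×0.2887×17.8×7.4² = 140.7 kN/m, acting at H/3 = 2.467 m above the base.
Overturning moment M_o = P_a × H/3 = 140.7 × 2.467 = 347.1.
Resisting moment M_r = W × 2.2 = 841.8 × 2.2 = 1852.
FS_overturning = M_r/M_o = 1852/347.1 = 5.336.

5.34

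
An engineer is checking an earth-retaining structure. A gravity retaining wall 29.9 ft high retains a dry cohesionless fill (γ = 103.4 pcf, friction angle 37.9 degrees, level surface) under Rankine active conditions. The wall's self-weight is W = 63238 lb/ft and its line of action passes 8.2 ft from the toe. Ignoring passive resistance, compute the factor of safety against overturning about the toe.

4.71

K_a = tan²(45° − 37.9°/2) = 0.2389.
P_a = ½K_aγH² = 0.5×0.2389×103.4×29.9² = 11040 lb/ft, acting at H/3 = 9.967 ft above the base.
Overturning moment M_o = P_a × H/3 = 11040 × 9.967 = 110100.
Resisting moment M_r = W × 8.2 = 63238 × 8.2 = 518600.
FS_overturning = M_r/M_o = 518600/110100 = 4.711.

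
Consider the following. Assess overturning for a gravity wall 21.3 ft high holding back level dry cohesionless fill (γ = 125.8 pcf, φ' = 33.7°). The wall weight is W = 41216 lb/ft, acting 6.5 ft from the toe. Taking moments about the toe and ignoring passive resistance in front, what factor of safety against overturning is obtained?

4.62

K_a = tan²(45° − 33.7°/2) = 0.2863.
P_a = ½K_aγH² = 0.5×0.2863×125.8×21.3² = 8170 lb/ft, acting at H/3 = 7.100 ft above the base.
Overturning moment M_o = P_a × H/3 = 8170 × 7.100 = 58010.
Resisting moment M_r = W × 6.5 = 41216 × 6.5 = 267900.
FS_overturning = M_r/M_o = 267900/58010 = 4.618.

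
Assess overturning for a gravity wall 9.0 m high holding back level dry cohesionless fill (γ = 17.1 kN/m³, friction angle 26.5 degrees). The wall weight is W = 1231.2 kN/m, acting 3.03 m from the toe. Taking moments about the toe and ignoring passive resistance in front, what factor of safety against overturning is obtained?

K_a = tan²(45° − 26.5°/2) = 0.3829.
P_a = ½K_aγH² = 0.5×0.3829×17.1×9.0² = 265.2 kN/m, acting at H/3 = 3.000 m above the base.
Overturning moment M_o = P_a × H/3 = 265.2 × 3.000 = 795.6.
Resisting moment M_r = W × 3.03 = 1231.2 × 3.03 = 3731.
FS_overturning = M_r/M_o = 3731/795.6 = 4.689.

4.69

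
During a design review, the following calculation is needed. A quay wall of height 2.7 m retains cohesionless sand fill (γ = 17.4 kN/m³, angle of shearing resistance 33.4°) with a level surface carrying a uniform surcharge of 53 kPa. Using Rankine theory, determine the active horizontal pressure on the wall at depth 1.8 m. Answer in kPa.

K_a = (1 − sin φ)/(1 + sin φ) = 0.2899.
σ_v = γz + q = 17.4 × 1.8 + 53 = 84.32 kPa.
σ_h = K_a σ_v = 0.2899 × 84.32 = 24.45 kPa.

24.4 kPa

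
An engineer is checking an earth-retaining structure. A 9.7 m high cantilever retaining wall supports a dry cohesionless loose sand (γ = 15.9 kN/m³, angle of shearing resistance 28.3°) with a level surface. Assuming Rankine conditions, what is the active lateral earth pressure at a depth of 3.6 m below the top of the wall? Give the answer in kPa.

20.4 kPa

K_a = (1 − sin φ)/(1 + sin φ) = 0.3568.
σ_h = K_a γ z = 0.3568 × 15.9 × 3.6 = 20.42 kPa.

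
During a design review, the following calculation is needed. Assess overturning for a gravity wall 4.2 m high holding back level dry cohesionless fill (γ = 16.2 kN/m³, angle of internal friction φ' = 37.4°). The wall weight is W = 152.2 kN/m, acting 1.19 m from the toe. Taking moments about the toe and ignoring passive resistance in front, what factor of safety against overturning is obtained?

3.71

K_a = tan²(45° − 37.4°/2) = 0.2443.
P_a = ½K_aγH² = 0.5×0.2443×16.2×4.2² = 34.90 kN/m, acting at H/3 = 1.400 m above the base.
Overturning moment M_o = P_a × H/3 = 34.90 × 1.400 = 48.86.
Resisting moment M_r = W × 1.19 = 152.2 × 1.19 = 181.1.
FS_overturning = M_r/M_o = 181.1/48.86 = 3.707.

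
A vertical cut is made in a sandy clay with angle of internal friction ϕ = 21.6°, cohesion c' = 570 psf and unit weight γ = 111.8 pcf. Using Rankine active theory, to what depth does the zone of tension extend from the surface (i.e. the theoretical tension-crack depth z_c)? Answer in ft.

K_a = tan²(45° − 21.6°/2) = 0.4619; √K_a = 0.6796.
The active pressure is zero where K_a γ z = 2c√K_a, so z_c = 2c/(γ√K_a) = 2×570/(111.8×0.6796) = 15.00 ft.

15.0 ft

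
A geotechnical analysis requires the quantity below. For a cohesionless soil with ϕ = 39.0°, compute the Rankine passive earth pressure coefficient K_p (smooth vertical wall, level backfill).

K_p = (1 + sin φ)/(1 − sin φ) = tan²(45° + 39.0°/2) = 4.395.

4.40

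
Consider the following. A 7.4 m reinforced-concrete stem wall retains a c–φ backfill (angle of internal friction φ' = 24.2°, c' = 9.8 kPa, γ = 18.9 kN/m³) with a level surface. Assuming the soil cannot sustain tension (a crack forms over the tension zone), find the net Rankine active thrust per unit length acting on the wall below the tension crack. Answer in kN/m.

133 kN/m

K_a = 0.4185; √K_a = 0.6469.
Tension-crack depth z_c = 2c/(γ√K_a) = 2×9.8/(18.9×0.6469) = 1.603 m.
σ_a at base = K_a γ H − 2c√K_a = 0.4185×18.9×7.4 − 2×9.8×0.6469 = 45.85 kPa.
P_a = ½ × 45.85 × (H − z_c) = 0.5×45.85×5.797 = 132.9 kN/m.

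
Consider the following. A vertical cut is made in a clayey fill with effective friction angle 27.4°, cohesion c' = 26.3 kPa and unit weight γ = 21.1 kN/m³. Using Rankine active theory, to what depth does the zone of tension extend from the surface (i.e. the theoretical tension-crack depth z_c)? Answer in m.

K_a = tan²(45° − 27.4°/2) = 0.3697; √K_a = 0.6080.
The active pressure is zero where K_a γ z = 2c√K_a, so z_c = 2c/(γ√K_a) = 2×26.3/(21.1×0.6080) = 4.100 m.

4.10 m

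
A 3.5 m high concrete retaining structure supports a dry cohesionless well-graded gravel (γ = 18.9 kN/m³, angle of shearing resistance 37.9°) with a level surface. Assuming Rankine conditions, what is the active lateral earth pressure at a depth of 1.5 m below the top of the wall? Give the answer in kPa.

6.77 kPa

K_a = (1 − sin φ)/(1 + sin φ) = 0.2389.
σ_h = K_a γ z = 0.2389 × 18.9 × 1.5 = 6.774 kPa.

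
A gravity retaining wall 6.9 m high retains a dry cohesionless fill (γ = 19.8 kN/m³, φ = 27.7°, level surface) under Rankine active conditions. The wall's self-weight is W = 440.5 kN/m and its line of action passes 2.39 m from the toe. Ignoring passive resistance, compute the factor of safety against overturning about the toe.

2.66

K_a = tan²(45° − 27.7°/2) = 0.3653.
P_a = ½K_aγH² = 0.5×0.3653×19.8×6.9² = 172.2 kN/m, acting at H/3 = 2.300 m above the base.
Overturning moment M_o = P_a × H/3 = 172.2 × 2.300 = 396.1.
Resisting moment M_r = W × 2.39 = 440.5 × 2.39 = 1053.
FS_overturning = M_r/M_o = 1053/396.1 = 2.658.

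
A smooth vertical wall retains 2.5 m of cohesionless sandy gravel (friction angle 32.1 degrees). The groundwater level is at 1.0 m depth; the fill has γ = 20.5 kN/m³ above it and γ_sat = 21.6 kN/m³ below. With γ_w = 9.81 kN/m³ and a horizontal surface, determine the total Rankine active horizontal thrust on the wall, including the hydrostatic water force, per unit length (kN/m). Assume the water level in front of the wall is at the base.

27.6 kN/m

K_a = tan²(45° − φ/2) = 0.3060.
γ' = 21.6 − 9.81 = 11.79 kN/m³. Depth below WT = 1.5 m.
σ'_h at WT = K_a γ d_w = 6.273 kPa; at base = 6.273 + K_a γ' × 1.5 = 11.68 kPa.
P₁ (0–1.0 m) = ½×6.273×1.0 = 3.136. P₂ (1.0–2.5 m) = ½(6.273+11.68)×1.5 = 13.47.
P_w = ½ γ_w h₂² = 0.5×9.81×1.5² = 11.04. Total = 3.136+13.47+11.04 = 27.64 kN/m.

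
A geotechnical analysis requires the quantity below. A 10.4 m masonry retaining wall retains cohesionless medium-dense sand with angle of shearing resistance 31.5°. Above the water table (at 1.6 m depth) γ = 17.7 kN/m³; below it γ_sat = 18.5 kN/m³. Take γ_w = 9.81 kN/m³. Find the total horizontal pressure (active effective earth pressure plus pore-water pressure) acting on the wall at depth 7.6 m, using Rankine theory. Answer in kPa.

84.1 kPa

K_a = (1 − sin φ)/(1 + sin φ) = 0.3136.
γ' = 18.5 − 9.81 = 8.690 kN/m³.
Effective vertical stress at 7.6 m: σ'_v = 17.7×1.6 + 8.690×6.00 = 80.46 kPa.
σ'_h = K_a σ'_v = 0.3136 × 80.46 = 25.23 kPa; u = γ_w × 6.00 = 58.86 kPa.
Total σ_h = 25.23 + 58.86 = 84.09 kPa.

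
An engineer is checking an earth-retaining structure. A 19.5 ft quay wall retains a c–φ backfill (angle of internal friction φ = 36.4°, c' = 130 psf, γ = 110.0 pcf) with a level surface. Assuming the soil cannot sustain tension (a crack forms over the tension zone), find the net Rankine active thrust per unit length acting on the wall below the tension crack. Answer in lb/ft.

K_a = 0.2552; √K_a = 0.5051.
Tension-crack depth z_c = 2c/(γ√K_a) = 2×130/(110.0×0.5051) = 4.679 ft.
σ_a at base = K_a γ H − 2c√K_a = 0.2552×110.0×19.5 − 2×130×0.5051 = 416.0 psf.
P_a = ½ × 416.0 × (H − z_c) = 0.5×416.0×14.82 = 3083 lb/ft.

3080 lb/ft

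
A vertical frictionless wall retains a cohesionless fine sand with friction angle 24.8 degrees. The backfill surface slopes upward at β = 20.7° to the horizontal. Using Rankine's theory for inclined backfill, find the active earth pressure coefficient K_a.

K_a = cos β · (cos β − √(cos²β − cos²φ)) / (cos β + √(cos²β − cos²φ)).
cos β = 0.9354, cos φ = 0.9078, √(cos²β − cos²φ) = 0.2258.
K_a = 0.9354 × (0.9354 − 0.2258)/(0.9354 + 0.2258) = 0.5716.

0.572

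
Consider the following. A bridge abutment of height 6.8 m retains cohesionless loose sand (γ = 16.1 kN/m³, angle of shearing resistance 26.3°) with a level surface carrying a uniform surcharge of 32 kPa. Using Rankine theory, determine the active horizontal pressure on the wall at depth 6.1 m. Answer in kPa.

50.3 kPa

K_a = (1 − sin φ)/(1 + sin φ) = 0.3859.
σ_v = γz + q = 16.1 × 6.1 + 32 = 130.2 kPa.
σ_h = K_a σ_v = 0.3859 × 130.2 = 50.25 kPa.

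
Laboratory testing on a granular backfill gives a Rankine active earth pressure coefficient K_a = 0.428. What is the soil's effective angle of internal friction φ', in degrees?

23.6°

K_a = tan²(45° − φ/2) ⇒ 45° − φ/2 = arctan(√0.428) = 33.19°.
φ = 2(45° − 33.19°) = 23.61°.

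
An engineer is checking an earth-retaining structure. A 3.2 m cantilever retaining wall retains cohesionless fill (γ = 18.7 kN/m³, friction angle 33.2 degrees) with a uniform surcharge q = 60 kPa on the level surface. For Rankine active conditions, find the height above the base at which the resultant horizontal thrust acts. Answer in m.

K_a = 0.2924.
Triangular part P₁ = ½K_aγH² = 27.99 at H/3 = 1.067 m; rectangular part P₂ = K_a q H = 56.13 at H/2 = 1.600 m.
ȳ = (P₁·1.067 + P₂·1.600)/(P₁+P₂) = 1.423 m.

1.42 m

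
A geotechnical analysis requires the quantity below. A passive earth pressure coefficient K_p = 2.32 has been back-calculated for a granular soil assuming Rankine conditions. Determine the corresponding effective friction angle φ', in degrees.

23.4°

K_p = (1+sin φ)/(1−sin φ) ⇒ sin φ = (K_p − 1)/(K_p + 1) = 0.3976.
φ = arcsin(0.3976) = 23.43°.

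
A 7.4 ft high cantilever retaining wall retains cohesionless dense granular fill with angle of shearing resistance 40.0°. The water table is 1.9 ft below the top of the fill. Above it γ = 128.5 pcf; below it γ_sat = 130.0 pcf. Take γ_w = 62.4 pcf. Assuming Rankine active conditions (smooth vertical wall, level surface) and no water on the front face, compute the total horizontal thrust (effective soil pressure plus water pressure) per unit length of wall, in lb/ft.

1510 lb/ft

K_a = tan²(45° − φ/2) = 0.2174.
γ' = 130.0 − 62.4 = 67.60 pcf. Depth below WT = 5.5 ft.
σ'_h at WT = K_a γ d_w = 53.09 psf; at base = 53.09 + K_a γ' × 5.5 = 133.9 psf.
P₁ (0–1.9 ft) = ½×53.09×1.9 = 50.43. P₂ (1.9–7.4 ft) = ½(53.09+133.9)×5.5 = 514.3.
P_w = ½ γ_w h₂² = 0.5×62.4×5.5² = 943.8. Total = 50.43+514.3+943.8 = 1509 lb/ft.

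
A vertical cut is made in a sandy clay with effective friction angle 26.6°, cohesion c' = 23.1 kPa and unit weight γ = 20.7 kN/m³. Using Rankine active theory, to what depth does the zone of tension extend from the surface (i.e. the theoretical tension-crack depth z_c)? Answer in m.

K_a = tan²(45° − 26.6°/2) = 0.3814; √K_a = 0.6176.
The active pressure is zero where K_a γ z = 2c√K_a, so z_c = 2c/(γ√K_a) = 2×23.1/(20.7×0.6176) = 3.614 m.

3.61 m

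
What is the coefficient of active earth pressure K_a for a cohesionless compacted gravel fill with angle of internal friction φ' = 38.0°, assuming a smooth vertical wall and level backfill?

0.238

K_a = tan²(45° − φ/2) = tan²(26.00°) = 0.2379.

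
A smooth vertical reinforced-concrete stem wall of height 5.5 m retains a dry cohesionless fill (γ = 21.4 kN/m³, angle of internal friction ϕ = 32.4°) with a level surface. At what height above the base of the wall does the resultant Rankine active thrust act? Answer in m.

K_a = 0.3022.
The pressure distribution is triangular, so the resultant acts at H/3 above the base = 5.5/3 = 1.833 m.

1.83 m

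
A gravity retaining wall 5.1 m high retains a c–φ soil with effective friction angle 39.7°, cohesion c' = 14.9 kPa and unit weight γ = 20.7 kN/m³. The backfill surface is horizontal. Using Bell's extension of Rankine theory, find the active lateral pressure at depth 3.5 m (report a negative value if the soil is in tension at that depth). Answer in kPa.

K_a = (1 − sin φ)/(1 + sin φ) = 0.2204.
σ_a = K_a γ z − 2c√K_a = 0.2204×20.7×3.5 − 2×14.9×0.4695 = 1.979 kPa.

1.98 kPa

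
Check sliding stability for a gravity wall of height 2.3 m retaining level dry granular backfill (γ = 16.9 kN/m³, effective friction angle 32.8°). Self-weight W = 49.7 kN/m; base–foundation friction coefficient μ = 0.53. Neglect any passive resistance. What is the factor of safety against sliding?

K_a = tan²(45° − 32.8°/2) = 0.2973.
P_a = ½K_aγH² = 0.5×0.2973×16.9×2.3² = 13.29 kN/m, acting at H/3 = 0.7667 m above the base.
FS_sliding = μW / P_a = 0.53×49.7 / 13.29 = 1.982.

1.98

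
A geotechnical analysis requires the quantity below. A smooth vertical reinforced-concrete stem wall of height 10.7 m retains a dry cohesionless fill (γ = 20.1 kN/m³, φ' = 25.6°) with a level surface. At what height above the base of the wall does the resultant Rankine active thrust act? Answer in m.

K_a = 0.3966.
The pressure distribution is triangular, so the resultant acts at H/3 above the base = 10.7/3 = 3.567 m.

3.57 m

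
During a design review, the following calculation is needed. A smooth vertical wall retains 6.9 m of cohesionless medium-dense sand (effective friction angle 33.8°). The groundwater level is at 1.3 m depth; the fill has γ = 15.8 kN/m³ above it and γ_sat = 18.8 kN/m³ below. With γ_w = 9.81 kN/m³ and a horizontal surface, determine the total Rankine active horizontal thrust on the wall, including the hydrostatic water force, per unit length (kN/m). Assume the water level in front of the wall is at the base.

231 kN/m

K_a = tan²(45° − φ/2) = 0.2851.
γ' = 18.8 − 9.81 = 8.990 kN/m³. Depth below WT = 5.6 m.
σ'_h at WT = K_a γ d_w = 5.856 kPa; at base = 5.856 + K_a γ' × 5.6 = 20.21 kPa.
P₁ (0–1.3 m) = ½×5.856×1.3 = 3.806. P₂ (1.3–6.9 m) = ½(5.856+20.21)×5.6 = 72.98.
P_w = ½ γ_w h₂² = 0.5×9.81×5.6² = 153.8. Total = 3.806+72.98+153.8 = 230.6 kN/m.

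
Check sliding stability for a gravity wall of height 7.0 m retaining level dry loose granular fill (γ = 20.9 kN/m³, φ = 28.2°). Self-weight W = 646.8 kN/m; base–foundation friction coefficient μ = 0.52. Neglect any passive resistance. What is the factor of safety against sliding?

K_a = tan²(45° − 28.2°/2) = 0.3582.
P_a = ½K_aγH² = 0.5×0.3582×20.9×7.0² = 183.4 kN/m, acting at H/3 = 2.333 m above the base.
FS_sliding = μW / P_a = 0.52×646.8 / 183.4 = 1.834.

1.83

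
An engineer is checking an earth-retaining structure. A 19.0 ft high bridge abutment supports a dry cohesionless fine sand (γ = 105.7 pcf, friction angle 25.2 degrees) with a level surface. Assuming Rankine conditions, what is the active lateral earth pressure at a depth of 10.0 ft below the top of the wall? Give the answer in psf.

K_a = (1 − sin φ)/(1 + sin φ) = 0.4027.
σ_h = K_a γ z = 0.4027 × 105.7 × 10.0 = 425.7 psf.

426 psf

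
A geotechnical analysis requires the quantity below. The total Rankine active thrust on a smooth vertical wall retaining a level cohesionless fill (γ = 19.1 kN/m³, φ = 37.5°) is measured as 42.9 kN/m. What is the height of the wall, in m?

K_a = 0.2432. P_a = ½ K_a γ H² ⇒ H = √(2P_a/(K_a γ)).
H = √(2×42.9/(0.2432×19.1)) = 4.298 m.

4.30 m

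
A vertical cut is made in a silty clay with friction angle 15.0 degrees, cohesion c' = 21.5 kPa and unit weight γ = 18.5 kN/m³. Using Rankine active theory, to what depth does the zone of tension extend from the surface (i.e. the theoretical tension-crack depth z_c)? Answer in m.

3.03 m

K_a = tan²(45° − 15.0°/2) = 0.5888; √K_a = 0.7673.
The active pressure is zero where K_a γ z = 2c√K_a, so z_c = 2c/(γ√K_a) = 2×21.5/(18.5×0.7673) = 3.029 m.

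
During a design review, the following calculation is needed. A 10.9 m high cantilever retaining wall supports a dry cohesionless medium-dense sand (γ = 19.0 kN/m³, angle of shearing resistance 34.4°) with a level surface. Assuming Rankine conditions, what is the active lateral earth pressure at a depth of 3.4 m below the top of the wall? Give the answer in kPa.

18.0 kPa

K_a = (1 − sin φ)/(1 + sin φ) = 0.2780.
σ_h = K_a γ z = 0.2780 × 19.0 × 3.4 = 17.96 kPa.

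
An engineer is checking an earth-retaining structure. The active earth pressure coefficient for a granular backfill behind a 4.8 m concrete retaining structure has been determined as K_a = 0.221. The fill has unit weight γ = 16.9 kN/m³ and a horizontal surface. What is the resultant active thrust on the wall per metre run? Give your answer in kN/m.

43.0 kN/m

P = ½ K_a γ H² = 0.5 × 0.221 × 16.9 × 4.8² = 43.03 kN/m.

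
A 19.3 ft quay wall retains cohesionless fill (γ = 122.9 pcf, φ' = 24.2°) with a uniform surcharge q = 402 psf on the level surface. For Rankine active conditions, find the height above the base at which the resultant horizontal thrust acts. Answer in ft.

7.25 ft

K_a = 0.4185.
Triangular part P₁ = ½K_aγH² = 9580 at H/3 = 6.433 ft; rectangular part P₂ = K_a q H = 3247 at H/2 = 9.650 ft.
ȳ = (P₁·6.433 + P₂·9.650)/(P₁+P₂) = 7.248 ft.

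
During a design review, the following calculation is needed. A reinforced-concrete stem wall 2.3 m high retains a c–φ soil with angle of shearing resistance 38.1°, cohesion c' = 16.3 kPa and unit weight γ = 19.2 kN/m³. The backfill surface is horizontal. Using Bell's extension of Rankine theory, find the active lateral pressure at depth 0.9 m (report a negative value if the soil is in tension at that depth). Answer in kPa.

K_a = (1 − sin φ)/(1 + sin φ) = 0.2368.
σ_a = K_a γ z − 2c√K_a = 0.2368×19.2×0.9 − 2×16.3×0.4867 = -11.77 kPa.

-11.8 kPa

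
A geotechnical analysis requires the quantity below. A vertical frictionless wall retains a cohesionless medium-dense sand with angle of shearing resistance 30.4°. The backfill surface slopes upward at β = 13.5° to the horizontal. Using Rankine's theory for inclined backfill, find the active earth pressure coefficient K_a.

K_a = cos β · (cos β − √(cos²β − cos²φ)) / (cos β + √(cos²β − cos²φ)).
cos β = 0.9724, cos φ = 0.8625, √(cos²β − cos²φ) = 0.4490.
K_a = 0.9724 × (0.9724 − 0.4490)/(0.9724 + 0.4490) = 0.3581.

0.358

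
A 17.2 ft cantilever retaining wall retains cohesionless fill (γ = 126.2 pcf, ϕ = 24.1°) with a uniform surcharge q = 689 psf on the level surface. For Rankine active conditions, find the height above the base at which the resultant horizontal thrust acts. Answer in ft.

K_a = 0.4201.
Triangular part P₁ = ½K_aγH² = 7843 at H/3 = 5.733 ft; rectangular part P₂ = K_a q H = 4979 at H/2 = 8.600 ft.
ȳ = (P₁·5.733 + P₂·8.600)/(P₁+P₂) = 6.847 ft.

6.85 ft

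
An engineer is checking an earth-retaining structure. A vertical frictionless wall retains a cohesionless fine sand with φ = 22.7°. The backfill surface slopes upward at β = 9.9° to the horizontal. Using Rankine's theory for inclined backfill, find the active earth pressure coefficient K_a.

0.474

K_a = cos β · (cos β − √(cos²β − cos²φ)) / (cos β + √(cos²β − cos²φ)).
cos β = 0.9851, cos φ = 0.9225, √(cos²β − cos²φ) = 0.3455.
K_a = 0.9851 × (0.9851 − 0.3455)/(0.9851 + 0.3455) = 0.4735.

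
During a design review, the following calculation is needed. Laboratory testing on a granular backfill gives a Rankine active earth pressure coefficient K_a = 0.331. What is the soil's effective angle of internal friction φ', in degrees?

30.2°

K_a = tan²(45° − φ/2) ⇒ 45° − φ/2 = arctan(√0.331) = 29.91°.
φ = 2(45° − 29.91°) = 30.17°.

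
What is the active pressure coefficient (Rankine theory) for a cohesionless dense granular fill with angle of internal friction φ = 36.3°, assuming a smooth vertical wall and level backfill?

K_a = (1 − sin φ)/(1 + sin φ) = (1 − sin 36.3°)/(1 + sin 36.3°) = 0.2563.

0.256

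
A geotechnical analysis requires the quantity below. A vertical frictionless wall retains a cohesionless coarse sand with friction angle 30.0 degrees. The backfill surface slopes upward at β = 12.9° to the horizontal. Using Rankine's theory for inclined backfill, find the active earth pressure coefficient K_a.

0.361

K_a = cos β · (cos β − √(cos²β − cos²φ)) / (cos β + √(cos²β − cos²φ)).
cos β = 0.9748, cos φ = 0.8660, √(cos²β − cos²φ) = 0.4474.
K_a = 0.9748 × (0.9748 − 0.4474)/(0.9748 + 0.4474) = 0.3615.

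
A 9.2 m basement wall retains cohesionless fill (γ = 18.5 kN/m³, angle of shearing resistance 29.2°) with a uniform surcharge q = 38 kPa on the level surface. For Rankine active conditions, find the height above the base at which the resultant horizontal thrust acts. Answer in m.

3.54 m

K_a = 0.3442.
Triangular part P₁ = ½K_aγH² = 269.5 at H/3 = 3.067 m; rectangular part P₂ = K_a q H = 120.3 at H/2 = 4.600 m.
ȳ = (P₁·3.067 + P₂·4.600)/(P₁+P₂) = 3.540 m.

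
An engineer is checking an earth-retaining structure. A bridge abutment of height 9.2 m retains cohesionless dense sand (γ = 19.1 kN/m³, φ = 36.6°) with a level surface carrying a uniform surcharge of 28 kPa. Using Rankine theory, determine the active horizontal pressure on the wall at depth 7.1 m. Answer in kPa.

41.4 kPa

K_a = (1 − sin φ)/(1 + sin φ) = 0.2530.
σ_v = γz + q = 19.1 × 7.1 + 28 = 163.6 kPa.
σ_h = K_a σ_v = 0.2530 × 163.6 = 41.39 kPa.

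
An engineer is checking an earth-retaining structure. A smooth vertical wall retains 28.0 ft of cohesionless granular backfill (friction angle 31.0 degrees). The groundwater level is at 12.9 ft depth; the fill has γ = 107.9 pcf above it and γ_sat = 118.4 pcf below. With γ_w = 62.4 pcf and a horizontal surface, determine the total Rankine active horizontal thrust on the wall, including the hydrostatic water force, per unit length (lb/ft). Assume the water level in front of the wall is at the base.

18800 lb/ft

K_a = tan²(45° − φ/2) = 0.3201.
γ' = 118.4 − 62.4 = 56.00 pcf. Depth below WT = 15.1 ft.
σ'_h at WT = K_a γ d_w = 445.5 psf; at base = 445.5 + K_a γ' × 15.1 = 716.2 psf.
P₁ (0–12.9 ft) = ½×445.5×12.9 = 2874. P₂ (12.9–28.0 ft) = ½(445.5+716.2)×15.1 = 8771.
P_w = ½ γ_w h₂² = 0.5×62.4×15.1² = 7114. Total = 2874+8771+7114 = 18760 lb/ft.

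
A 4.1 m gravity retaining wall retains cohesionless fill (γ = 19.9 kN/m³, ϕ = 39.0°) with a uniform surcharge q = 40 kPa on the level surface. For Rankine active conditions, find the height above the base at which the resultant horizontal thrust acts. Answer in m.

1.70 m

K_a = 0.2275.
Triangular part P₁ = ½K_aγH² = 38.05 at H/3 = 1.367 m; rectangular part P₂ = K_a q H = 37.31 at H/2 = 2.050 m.
ȳ = (P₁·1.367 + P₂·2.050)/(P₁+P₂) = 1.705 m.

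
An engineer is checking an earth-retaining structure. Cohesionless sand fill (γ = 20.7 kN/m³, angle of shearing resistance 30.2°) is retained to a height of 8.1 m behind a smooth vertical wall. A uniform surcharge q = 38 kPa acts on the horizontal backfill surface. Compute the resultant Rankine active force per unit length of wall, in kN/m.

326 kN/m

K_a = tan²(45° − φ/2) = 0.3307.
Soil triangle: ½ K_a γ H² = 0.5×0.3307×20.7×8.1² = 224.5 kN/m.
Surcharge rectangle: K_a q H = 0.3307×38×8.1 = 101.8 kN/m.
Total = 224.5 + 101.8 = 326.3 kN/m.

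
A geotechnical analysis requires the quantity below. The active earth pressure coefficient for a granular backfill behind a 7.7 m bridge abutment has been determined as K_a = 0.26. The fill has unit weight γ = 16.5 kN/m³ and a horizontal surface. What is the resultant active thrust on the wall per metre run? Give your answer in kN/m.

P = ½ K_a γ H² = 0.5 × 0.26 × 16.5 × 7.7² = 127.2 kN/m.

127 kN/m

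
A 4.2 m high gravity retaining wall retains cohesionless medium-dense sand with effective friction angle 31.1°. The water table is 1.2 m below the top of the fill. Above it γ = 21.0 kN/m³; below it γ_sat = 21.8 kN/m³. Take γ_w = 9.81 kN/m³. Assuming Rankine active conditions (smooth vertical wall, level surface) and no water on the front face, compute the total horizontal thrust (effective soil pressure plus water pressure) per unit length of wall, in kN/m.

K_a = tan²(45° − φ/2) = 0.3188.
γ' = 21.8 − 9.81 = 11.99 kN/m³. Depth below WT = 3.0 m.
σ'_h at WT = K_a γ d_w = 8.034 kPa; at base = 8.034 + K_a γ' × 3.0 = 19.50 kPa.
P₁ (0–1.2 m) = ½×8.034×1.2 = 4.820. P₂ (1.2–4.2 m) = ½(8.034+19.50)×3.0 = 41.30.
P_w = ½ γ_w h₂² = 0.5×9.81×3.0² = 44.14. Total = 4.820+41.30+44.14 = 90.27 kN/m.

90.3 kN/m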